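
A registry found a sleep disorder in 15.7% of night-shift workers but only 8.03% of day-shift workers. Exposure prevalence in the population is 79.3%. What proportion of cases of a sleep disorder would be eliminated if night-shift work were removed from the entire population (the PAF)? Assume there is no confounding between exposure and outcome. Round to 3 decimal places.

PAF ≈ 0.431

p₁ = 0.157, p₀ = 0.0803.
Overall risk P(Y=1) = π·p₁ + (1−π)·p₀ = 0.793×0.157 + 0.207×0.0803 = 0.14112.
Under exogeneity, PAF = [P(Y=1) − p₀] / P(Y=1).
PAF = (0.14112 − 0.0803) / 0.14112 ≈ 0.4310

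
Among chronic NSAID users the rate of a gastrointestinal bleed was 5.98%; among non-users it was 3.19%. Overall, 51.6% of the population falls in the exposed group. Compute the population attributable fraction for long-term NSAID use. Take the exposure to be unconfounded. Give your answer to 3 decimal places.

p₁ = 0.0598, p₀ = 0.0319.
Overall risk P(Y=1) = π·p₁ + (1−π)·p₀ = 0.516×0.0598 + 0.484×0.0319 = 0.046296.
Under exogeneity, PAF = [P(Y=1) − p₀] / P(Y=1).
PAF = (0.046296 − 0.0319) / 0.046296 ≈ 0.3110

PAF ≈ 0.311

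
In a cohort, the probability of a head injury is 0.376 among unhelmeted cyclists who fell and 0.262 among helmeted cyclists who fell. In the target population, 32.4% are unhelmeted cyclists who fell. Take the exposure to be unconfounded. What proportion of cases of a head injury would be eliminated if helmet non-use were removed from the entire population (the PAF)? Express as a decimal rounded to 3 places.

Let p₁ = 0.376, p₀ = 0.262.
Overall risk P(Y=1) = π·p₁ + (1−π)·p₀ = 0.324×0.376 + 0.676×0.262 = 0.29894.
Under exogeneity, PAF = [P(Y=1) − p₀] / P(Y=1).
PAF = (0.29894 − 0.262) / 0.29894 ≈ 0.1236

PAF ≈ 0.124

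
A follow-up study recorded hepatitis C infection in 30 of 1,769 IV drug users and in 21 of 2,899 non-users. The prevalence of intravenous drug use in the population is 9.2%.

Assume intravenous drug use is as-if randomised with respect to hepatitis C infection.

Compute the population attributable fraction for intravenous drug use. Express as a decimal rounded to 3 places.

PAF ≈ 0.110

p₁ = P(outcome | exposed) = 30/1769 = 0.016959
p₀ = P(outcome | unexposed) = 21/2899 = 0.0072439
Overall risk P(Y=1) = π·p₁ + (1−π)·p₀ = 0.092×0.016959 + 0.908×0.0072439 = 0.0081376.
Under exogeneity, PAF = [P(Y=1) − p₀] / P(Y=1).
PAF = (0.0081376 − 0.0072439) / 0.0081376 ≈ 0.1098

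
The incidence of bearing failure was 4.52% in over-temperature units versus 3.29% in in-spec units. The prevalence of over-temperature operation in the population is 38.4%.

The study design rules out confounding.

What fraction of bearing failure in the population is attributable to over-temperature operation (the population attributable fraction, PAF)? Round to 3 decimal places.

p₁ = 0.0452, p₀ = 0.0329.
Overall risk P(Y=1) = π·p₁ + (1−π)·p₀ = 0.384×0.0452 + 0.616×0.0329 = 0.037623.
Under exogeneity, PAF = [P(Y=1) − p₀] / P(Y=1).
PAF = (0.037623 − 0.0329) / 0.037623 ≈ 0.1255

PAF ≈ 0.126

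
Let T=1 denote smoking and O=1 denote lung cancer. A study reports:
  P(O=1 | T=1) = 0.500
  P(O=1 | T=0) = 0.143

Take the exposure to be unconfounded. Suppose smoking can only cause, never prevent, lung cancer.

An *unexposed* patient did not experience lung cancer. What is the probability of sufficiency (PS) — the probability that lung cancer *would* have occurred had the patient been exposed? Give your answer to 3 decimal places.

PS ≈ 0.417

Let p₁ = 0.5, p₀ = 0.143.
Under exogeneity and monotonicity, PS = (p₁ − p₀) / (1 − p₀).
PS = (0.5 − 0.143) / (1 − 0.143) = 0.357 / 0.857 ≈ 0.4166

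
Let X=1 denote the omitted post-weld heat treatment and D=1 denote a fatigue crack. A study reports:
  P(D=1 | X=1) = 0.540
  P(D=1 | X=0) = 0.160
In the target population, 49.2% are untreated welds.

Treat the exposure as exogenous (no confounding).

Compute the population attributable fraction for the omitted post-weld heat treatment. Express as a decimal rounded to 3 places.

PAF ≈ 0.539

Let p₁ = 0.54, p₀ = 0.16.
Overall risk P(Y=1) = π·p₁ + (1−π)·p₀ = 0.492×0.54 + 0.508×0.16 = 0.34696.
Under exogeneity, PAF = [P(Y=1) − p₀] / P(Y=1).
PAF = (0.34696 − 0.16) / 0.34696 ≈ 0.5389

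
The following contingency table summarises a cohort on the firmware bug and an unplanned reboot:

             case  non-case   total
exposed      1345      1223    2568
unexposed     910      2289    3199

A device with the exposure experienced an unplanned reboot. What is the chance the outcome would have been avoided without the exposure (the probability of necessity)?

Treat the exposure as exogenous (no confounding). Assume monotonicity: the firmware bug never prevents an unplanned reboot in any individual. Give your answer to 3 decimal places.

PN ≈ 0.457

p₁ = P(outcome | exposed) = 1345/2568 = 0.52375
p₀ = P(outcome | unexposed) = 910/3199 = 0.28446
Under exogeneity and monotonicity, PN = (p₁ − p₀)/p₁.
PN = (0.52375 − 0.28446) / 0.52375 ≈ 0.4569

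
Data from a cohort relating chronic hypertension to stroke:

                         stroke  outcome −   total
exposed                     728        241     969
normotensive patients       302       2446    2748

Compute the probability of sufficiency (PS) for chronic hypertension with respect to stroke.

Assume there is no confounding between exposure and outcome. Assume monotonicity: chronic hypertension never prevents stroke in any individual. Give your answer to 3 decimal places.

PS ≈ 0.721

p₁ = P(outcome | exposed) = 728/969 = 0.75129
p₀ = P(outcome | unexposed) = 302/2748 = 0.1099
Under exogeneity and monotonicity, PS = (p₁ − p₀) / (1 − p₀).
PS = (0.75129 − 0.1099) / (1 − 0.1099) = 0.64139 / 0.8901 ≈ 0.7206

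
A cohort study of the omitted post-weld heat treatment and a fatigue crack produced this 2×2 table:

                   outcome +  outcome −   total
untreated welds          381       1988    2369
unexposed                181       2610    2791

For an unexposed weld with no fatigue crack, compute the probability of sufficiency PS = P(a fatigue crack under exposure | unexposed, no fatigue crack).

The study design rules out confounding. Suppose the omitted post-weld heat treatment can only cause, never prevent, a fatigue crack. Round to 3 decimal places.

PS ≈ 0.103

p₁ = P(outcome | exposed) = 381/2369 = 0.16083
p₀ = P(outcome | unexposed) = 181/2791 = 0.064851
Under exogeneity and monotonicity, PS = (p₁ − p₀) / (1 − p₀).
PS = (0.16083 − 0.064851) / (1 − 0.064851) = 0.095976 / 0.93515 ≈ 0.1026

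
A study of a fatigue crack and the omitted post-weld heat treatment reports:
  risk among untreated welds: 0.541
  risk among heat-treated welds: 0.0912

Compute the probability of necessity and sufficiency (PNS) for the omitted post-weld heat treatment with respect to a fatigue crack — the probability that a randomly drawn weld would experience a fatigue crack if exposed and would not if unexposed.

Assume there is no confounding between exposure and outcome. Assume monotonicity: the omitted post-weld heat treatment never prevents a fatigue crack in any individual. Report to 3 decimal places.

Let p₁ = 0.541, p₀ = 0.0912.
Under exogeneity and monotonicity, PNS = p₁ − p₀.
PNS = 0.541 − 0.0912 = 0.4498

PNS ≈ 0.450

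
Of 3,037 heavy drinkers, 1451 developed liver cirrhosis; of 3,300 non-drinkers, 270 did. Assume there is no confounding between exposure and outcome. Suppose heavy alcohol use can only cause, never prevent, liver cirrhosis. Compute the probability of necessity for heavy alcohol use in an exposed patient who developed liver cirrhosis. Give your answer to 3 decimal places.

p₁ = P(outcome | exposed) = 1451/3037 = 0.47777
p₀ = P(outcome | unexposed) = 270/3300 = 0.081818
Under exogeneity and monotonicity, PN = (p₁ − p₀) / p₁.
PN = (0.47777 − 0.081818) / 0.47777 = 0.39596 / 0.47777 ≈ 0.8288

PN ≈ 0.829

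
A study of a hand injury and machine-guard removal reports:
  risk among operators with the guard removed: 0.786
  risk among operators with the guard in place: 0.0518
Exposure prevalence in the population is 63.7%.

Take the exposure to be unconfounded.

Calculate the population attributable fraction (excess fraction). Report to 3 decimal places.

PAF ≈ 0.900

Let p₁ = 0.786, p₀ = 0.0518.
Overall risk P(Y=1) = π·p₁ + (1−π)·p₀ = 0.637×0.786 + 0.363×0.0518 = 0.51949.
Under exogeneity, PAF = [P(Y=1) − p₀] / P(Y=1).
PAF = (0.51949 − 0.0518) / 0.51949 ≈ 0.9003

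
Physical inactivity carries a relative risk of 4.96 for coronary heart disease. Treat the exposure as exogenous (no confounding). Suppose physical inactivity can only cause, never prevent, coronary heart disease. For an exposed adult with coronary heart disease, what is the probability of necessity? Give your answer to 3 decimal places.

PN ≈ 0.798

Under exogeneity and monotonicity, PN = (RR − 1) / RR = 1 − 1/RR.
PN = (4.96 − 1) / 4.96 = 3.96 / 4.96 ≈ 0.7984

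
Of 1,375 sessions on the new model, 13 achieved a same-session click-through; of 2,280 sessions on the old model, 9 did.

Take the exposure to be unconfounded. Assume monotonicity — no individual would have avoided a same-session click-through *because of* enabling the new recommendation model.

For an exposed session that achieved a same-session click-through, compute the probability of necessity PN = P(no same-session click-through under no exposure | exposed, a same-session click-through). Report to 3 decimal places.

p₁ = P(outcome | exposed) = 13/1375 = 0.0094545
p₀ = P(outcome | unexposed) = 9/2280 = 0.0039474
Under exogeneity and monotonicity, PN = (p₁ − p₀) / p₁.
PN = (0.0094545 − 0.0039474) / 0.0094545 = 0.0055072 / 0.0094545 ≈ 0.5825

PN ≈ 0.582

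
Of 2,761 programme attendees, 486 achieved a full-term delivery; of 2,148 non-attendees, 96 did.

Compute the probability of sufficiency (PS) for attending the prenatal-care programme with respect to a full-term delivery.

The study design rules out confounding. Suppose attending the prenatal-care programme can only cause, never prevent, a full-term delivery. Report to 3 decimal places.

p₁ = P(outcome | exposed) = 486/2761 = 0.17602
p₀ = P(outcome | unexposed) = 96/2148 = 0.044693
Under exogeneity and monotonicity, PS = (p₁ − p₀) / (1 − p₀).
PS = (0.17602 − 0.044693) / (1 − 0.044693) = 0.13133 / 0.95531 ≈ 0.1375

PS ≈ 0.137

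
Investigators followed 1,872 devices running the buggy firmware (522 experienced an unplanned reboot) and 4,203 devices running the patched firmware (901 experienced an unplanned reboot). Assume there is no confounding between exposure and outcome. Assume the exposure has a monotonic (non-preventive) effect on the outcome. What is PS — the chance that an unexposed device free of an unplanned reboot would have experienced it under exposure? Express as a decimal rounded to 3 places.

PS ≈ 0.082

p₁ = P(outcome | exposed) = 522/1872 = 0.27885
p₀ = P(outcome | unexposed) = 901/4203 = 0.21437
Under exogeneity and monotonicity, PS = (p₁ − p₀) / (1 − p₀).
PS = (0.27885 − 0.21437) / (1 − 0.21437) = 0.064475 / 0.78563 ≈ 0.0821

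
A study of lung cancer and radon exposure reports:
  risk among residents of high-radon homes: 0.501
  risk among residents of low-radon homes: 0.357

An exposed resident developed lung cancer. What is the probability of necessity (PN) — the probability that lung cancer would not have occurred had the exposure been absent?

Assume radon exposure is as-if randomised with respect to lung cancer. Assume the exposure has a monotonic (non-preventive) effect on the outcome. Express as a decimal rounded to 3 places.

PN ≈ 0.287

Let p₁ = 0.501, p₀ = 0.357.
Under exogeneity and monotonicity, PN = (p₁ − p₀) / p₁.
PN = (0.501 − 0.357) / 0.501 = 0.144 / 0.501 ≈ 0.2874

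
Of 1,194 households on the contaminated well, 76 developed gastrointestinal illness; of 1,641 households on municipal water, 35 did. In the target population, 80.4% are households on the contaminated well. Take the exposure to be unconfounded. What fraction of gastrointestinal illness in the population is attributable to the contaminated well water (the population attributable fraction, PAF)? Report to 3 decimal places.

p₁ = P(outcome | exposed) = 76/1194 = 0.063652
p₀ = P(outcome | unexposed) = 35/1641 = 0.021328
Overall risk P(Y=1) = π·p₁ + (1−π)·p₀ = 0.804×0.063652 + 0.196×0.021328 = 0.055356.
Under exogeneity, PAF = [P(Y=1) − p₀] / P(Y=1).
PAF = (0.055356 − 0.021328) / 0.055356 ≈ 0.6147

PAF ≈ 0.615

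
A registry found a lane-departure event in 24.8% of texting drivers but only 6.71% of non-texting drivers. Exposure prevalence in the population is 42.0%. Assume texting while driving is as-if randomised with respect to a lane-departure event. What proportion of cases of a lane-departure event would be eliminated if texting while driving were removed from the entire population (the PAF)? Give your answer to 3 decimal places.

PAF ≈ 0.531

p₁ = 0.248, p₀ = 0.0671.
Overall risk P(Y=1) = π·p₁ + (1−π)·p₀ = 0.42×0.248 + 0.58×0.0671 = 0.14308.
Under exogeneity, PAF = [P(Y=1) − p₀] / P(Y=1).
PAF = (0.14308 − 0.0671) / 0.14308 ≈ 0.5310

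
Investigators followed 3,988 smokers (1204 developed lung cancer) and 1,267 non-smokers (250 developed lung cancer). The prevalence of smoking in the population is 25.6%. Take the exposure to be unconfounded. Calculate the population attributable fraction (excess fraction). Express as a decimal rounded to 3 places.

PAF ≈ 0.119

p₁ = P(outcome | exposed) = 1204/3988 = 0.30191
p₀ = P(outcome | unexposed) = 250/1267 = 0.19732
Overall risk P(Y=1) = π·p₁ + (1−π)·p₀ = 0.256×0.30191 + 0.744×0.19732 = 0.22409.
Under exogeneity, PAF = [P(Y=1) − p₀] / P(Y=1).
PAF = (0.22409 − 0.19732) / 0.22409 ≈ 0.1195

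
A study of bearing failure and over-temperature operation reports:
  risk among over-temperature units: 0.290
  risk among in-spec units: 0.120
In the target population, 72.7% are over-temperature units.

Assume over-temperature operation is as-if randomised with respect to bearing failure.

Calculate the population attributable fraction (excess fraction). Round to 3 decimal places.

PAF ≈ 0.507

Let p₁ = 0.29, p₀ = 0.12.
Overall risk P(Y=1) = π·p₁ + (1−π)·p₀ = 0.727×0.29 + 0.273×0.12 = 0.24359.
Under exogeneity, PAF = [P(Y=1) − p₀] / P(Y=1).
PAF = (0.24359 − 0.12) / 0.24359 ≈ 0.5074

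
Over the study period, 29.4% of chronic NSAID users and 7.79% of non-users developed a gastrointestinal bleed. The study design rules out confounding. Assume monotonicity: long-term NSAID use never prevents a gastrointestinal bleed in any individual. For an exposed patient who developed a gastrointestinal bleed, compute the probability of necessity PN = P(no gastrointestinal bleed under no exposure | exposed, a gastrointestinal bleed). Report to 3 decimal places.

p₁ = 0.294, p₀ = 0.0779.
Under exogeneity and monotonicity, PN = (p₁ − p₀) / p₁.
PN = (0.294 − 0.0779) / 0.294 = 0.2161 / 0.294 ≈ 0.7350

PN ≈ 0.735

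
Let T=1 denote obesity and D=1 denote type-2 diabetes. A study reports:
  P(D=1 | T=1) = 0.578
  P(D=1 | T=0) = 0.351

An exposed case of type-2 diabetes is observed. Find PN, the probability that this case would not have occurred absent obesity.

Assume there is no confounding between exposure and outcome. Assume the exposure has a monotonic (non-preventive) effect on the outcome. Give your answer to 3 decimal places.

PN ≈ 0.393

Let p₁ = 0.578, p₀ = 0.351.
Under exogeneity and monotonicity, PN = (p₁ − p₀) / p₁.
PN = (0.578 − 0.351) / 0.578 = 0.227 / 0.578 ≈ 0.3927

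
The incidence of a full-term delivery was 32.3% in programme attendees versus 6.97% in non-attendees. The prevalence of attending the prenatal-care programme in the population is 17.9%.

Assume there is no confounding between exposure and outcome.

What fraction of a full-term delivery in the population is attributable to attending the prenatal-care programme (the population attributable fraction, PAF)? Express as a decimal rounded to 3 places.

PAF ≈ 0.394

p₁ = 0.323, p₀ = 0.0697.
Overall risk P(Y=1) = π·p₁ + (1−π)·p₀ = 0.179×0.323 + 0.821×0.0697 = 0.11504.
Under exogeneity, PAF = [P(Y=1) − p₀] / P(Y=1).
PAF = (0.11504 − 0.0697) / 0.11504 ≈ 0.3941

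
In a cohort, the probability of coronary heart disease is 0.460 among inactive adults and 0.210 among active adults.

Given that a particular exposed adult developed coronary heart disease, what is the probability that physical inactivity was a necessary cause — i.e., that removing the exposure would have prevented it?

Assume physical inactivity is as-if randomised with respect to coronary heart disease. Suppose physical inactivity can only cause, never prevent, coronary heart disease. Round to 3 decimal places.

Let p₁ = 0.46, p₀ = 0.21.
Under exogeneity and monotonicity, PN = (p₁ − p₀) / p₁.
PN = (0.46 − 0.21) / 0.46 = 0.25 / 0.46 ≈ 0.5435

PN ≈ 0.543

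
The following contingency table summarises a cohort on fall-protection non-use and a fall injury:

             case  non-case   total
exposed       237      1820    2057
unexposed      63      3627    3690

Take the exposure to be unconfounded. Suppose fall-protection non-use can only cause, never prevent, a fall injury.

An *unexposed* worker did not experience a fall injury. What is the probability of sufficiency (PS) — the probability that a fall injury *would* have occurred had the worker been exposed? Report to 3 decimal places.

PS ≈ 0.100

p₁ = P(outcome | exposed) = 237/2057 = 0.11522
p₀ = P(outcome | unexposed) = 63/3690 = 0.017073
Under exogeneity and monotonicity, PS = (p₁ − p₀)/(1 − p₀).
PS = (0.11522 − 0.017073) / 0.98293 ≈ 0.0998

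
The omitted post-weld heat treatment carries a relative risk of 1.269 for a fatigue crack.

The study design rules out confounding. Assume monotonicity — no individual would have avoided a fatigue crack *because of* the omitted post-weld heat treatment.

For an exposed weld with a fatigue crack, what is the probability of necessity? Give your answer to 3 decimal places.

PN ≈ 0.212

Under exogeneity and monotonicity, PN = (RR − 1) / RR = 1 − 1/RR.
PN = (1.269 − 1) / 1.269 = 0.269 / 1.269 ≈ 0.2120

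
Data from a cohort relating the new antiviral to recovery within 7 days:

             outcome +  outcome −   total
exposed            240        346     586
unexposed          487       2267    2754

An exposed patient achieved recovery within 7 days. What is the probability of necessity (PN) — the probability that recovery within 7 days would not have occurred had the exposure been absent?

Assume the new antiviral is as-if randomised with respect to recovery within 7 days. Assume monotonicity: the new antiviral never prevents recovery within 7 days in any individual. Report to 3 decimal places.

PN ≈ 0.568

p₁ = P(outcome | exposed) = 240/586 = 0.40956
p₀ = P(outcome | unexposed) = 487/2754 = 0.17683
Under exogeneity and monotonicity, PN = (p₁ − p₀)/p₁.
PN = (0.40956 − 0.17683) / 0.40956 ≈ 0.5682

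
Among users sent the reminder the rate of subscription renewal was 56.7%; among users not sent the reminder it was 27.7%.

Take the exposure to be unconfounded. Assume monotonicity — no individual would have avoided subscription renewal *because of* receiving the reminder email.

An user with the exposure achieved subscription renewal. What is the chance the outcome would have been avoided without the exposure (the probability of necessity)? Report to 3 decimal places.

PN ≈ 0.511

p₁ = 0.567, p₀ = 0.277.
Under exogeneity and monotonicity, PN = (p₁ − p₀) / p₁.
PN = (0.567 − 0.277) / 0.567 = 0.29 / 0.567 ≈ 0.5115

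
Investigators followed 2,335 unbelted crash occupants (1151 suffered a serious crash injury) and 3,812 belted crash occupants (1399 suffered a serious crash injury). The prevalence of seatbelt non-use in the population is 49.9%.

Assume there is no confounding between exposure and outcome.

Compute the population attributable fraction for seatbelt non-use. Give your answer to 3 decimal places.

p₁ = P(outcome | exposed) = 1151/2335 = 0.49293
p₀ = P(outcome | unexposed) = 1399/3812 = 0.367
Overall risk P(Y=1) = π·p₁ + (1−π)·p₀ = 0.499×0.49293 + 0.501×0.367 = 0.42984.
Under exogeneity, PAF = [P(Y=1) − p₀] / P(Y=1).
PAF = (0.42984 − 0.367) / 0.42984 ≈ 0.1462

PAF ≈ 0.146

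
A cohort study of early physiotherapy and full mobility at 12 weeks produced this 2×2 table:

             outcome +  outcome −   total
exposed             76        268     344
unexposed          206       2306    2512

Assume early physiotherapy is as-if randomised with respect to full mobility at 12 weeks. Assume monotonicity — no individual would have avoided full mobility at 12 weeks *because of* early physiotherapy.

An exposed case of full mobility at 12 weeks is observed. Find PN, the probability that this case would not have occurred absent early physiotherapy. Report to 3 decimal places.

p₁ = P(outcome | exposed) = 76/344 = 0.22093
p₀ = P(outcome | unexposed) = 206/2512 = 0.082006
Under exogeneity and monotonicity, PN = (p₁ − p₀)/p₁.
PN = (0.22093 − 0.082006) / 0.22093 ≈ 0.6288

PN ≈ 0.629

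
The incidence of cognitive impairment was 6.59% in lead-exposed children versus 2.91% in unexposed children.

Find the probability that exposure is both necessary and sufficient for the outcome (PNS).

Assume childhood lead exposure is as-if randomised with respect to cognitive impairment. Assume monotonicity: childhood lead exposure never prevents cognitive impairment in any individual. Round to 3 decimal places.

PNS ≈ 0.037

p₁ = 0.0659, p₀ = 0.0291.
Under exogeneity and monotonicity, PNS = p₁ − p₀.
PNS = 0.0659 − 0.0291 = 0.0368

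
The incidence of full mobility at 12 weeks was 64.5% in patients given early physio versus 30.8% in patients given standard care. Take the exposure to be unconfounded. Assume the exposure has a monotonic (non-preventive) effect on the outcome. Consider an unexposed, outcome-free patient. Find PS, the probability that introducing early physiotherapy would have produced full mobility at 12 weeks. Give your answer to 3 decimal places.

PS ≈ 0.487

p₁ = 0.645, p₀ = 0.308.
Under exogeneity and monotonicity, PS = (p₁ − p₀) / (1 − p₀).
PS = (0.645 − 0.308) / (1 − 0.308) = 0.337 / 0.692 ≈ 0.4870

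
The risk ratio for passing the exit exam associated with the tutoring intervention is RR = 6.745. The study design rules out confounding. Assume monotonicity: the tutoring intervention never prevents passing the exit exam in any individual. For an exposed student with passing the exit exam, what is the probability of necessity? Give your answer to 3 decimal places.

Under exogeneity and monotonicity, PN = (RR − 1) / RR = 1 − 1/RR.
PN = (6.745 − 1) / 6.745 = 5.745 / 6.745 ≈ 0.8517

PN ≈ 0.852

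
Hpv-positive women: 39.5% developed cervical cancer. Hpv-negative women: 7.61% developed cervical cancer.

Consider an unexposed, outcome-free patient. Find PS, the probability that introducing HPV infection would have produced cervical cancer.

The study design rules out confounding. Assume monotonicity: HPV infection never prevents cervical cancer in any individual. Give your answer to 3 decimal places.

PS ≈ 0.345

p₁ = 0.395, p₀ = 0.0761.
Under exogeneity and monotonicity, PS = (p₁ − p₀) / (1 − p₀).
PS = (0.395 − 0.0761) / (1 − 0.0761) = 0.3189 / 0.9239 ≈ 0.3452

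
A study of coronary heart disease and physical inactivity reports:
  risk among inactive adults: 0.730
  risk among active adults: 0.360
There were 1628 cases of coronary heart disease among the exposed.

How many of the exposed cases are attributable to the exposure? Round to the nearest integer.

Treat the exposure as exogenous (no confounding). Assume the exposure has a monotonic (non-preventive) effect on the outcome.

about 825 cases

Let p₁ = 0.73, p₀ = 0.36.
PN = (p₁ − p₀)/p₁ = (0.73 − 0.36) / 0.73 ≈ 0.50685.
Attributable cases ≈ PN × (exposed cases) = 0.50685 × 1628 ≈ 825.15.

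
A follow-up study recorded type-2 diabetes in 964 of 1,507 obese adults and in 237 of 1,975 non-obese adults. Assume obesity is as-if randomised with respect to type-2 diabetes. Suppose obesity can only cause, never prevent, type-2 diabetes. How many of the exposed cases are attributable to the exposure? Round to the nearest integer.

p₁ = P(outcome | exposed) = 964/1507 = 0.63968
p₀ = P(outcome | unexposed) = 237/1975 = 0.12
PN = (p₁ − p₀)/p₁ = (0.63968 − 0.12) / 0.63968 ≈ 0.81241.
Attributable cases ≈ PN × (exposed cases) = 0.81241 × 964 ≈ 783.16.

about 783 cases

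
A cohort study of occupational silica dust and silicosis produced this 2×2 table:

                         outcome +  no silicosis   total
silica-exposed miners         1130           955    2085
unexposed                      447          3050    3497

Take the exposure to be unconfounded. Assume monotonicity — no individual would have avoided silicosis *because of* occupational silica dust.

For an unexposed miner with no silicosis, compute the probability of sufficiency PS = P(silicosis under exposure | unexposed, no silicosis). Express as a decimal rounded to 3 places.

p₁ = P(outcome | exposed) = 1130/2085 = 0.54197
p₀ = P(outcome | unexposed) = 447/3497 = 0.12782
Under exogeneity and monotonicity, PS = (p₁ − p₀)/(1 − p₀).
PS = (0.54197 − 0.12782) / 0.87218 ≈ 0.4748

PS ≈ 0.475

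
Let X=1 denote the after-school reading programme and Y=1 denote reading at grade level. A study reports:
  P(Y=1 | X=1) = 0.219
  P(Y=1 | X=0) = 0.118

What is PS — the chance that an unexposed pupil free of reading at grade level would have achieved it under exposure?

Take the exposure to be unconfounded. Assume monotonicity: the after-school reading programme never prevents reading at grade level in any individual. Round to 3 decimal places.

PS ≈ 0.115

Let p₁ = 0.219, p₀ = 0.118.
Under exogeneity and monotonicity, PS = (p₁ − p₀) / (1 − p₀).
PS = (0.219 − 0.118) / (1 − 0.118) = 0.101 / 0.882 ≈ 0.1145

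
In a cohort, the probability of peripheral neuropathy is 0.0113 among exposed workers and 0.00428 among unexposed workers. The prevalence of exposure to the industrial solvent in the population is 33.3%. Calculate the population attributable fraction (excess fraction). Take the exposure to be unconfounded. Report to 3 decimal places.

Let p₁ = 0.0113, p₀ = 0.00428.
Overall risk P(Y=1) = π·p₁ + (1−π)·p₀ = 0.333×0.0113 + 0.667×0.00428 = 0.0066177.
Under exogeneity, PAF = [P(Y=1) − p₀] / P(Y=1).
PAF = (0.0066177 − 0.00428) / 0.0066177 ≈ 0.3532

PAF ≈ 0.353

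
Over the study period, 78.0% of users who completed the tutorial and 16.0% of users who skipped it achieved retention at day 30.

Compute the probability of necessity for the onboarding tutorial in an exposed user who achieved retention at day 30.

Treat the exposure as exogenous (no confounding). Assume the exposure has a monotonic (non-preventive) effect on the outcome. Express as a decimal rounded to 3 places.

PN ≈ 0.795

p₁ = 0.78, p₀ = 0.16.
Under exogeneity and monotonicity, PN = (p₁ − p₀) / p₁.
PN = (0.78 − 0.16) / 0.78 = 0.62 / 0.78 ≈ 0.7949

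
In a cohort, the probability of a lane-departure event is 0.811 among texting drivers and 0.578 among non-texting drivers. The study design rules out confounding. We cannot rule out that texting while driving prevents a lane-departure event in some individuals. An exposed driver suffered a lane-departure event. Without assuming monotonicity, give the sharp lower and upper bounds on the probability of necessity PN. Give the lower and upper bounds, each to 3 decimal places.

Let p₁ = 0.811, p₀ = 0.578.
Under exogeneity alone the bounds on PN are max{0,(p₁−p₀)/p₁} ≤ PN ≤ min{1,(1−p₀)/p₁}.
  lower = (p₁ − p₀)/p₁ = 0.233 / 0.811 ≈ 0.2873
  upper = min{1, (1 − p₀)/p₁} = 0.422 / 0.811 ≈ 0.5203

0.287 ≤ PN ≤ 0.520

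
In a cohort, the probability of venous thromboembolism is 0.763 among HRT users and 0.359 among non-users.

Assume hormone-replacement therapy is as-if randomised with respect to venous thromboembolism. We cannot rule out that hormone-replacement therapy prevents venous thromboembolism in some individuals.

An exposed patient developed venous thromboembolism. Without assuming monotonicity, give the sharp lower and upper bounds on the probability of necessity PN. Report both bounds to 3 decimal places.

Let p₁ = 0.763, p₀ = 0.359.
Under exogeneity alone the bounds on PN are max{0,(p₁−p₀)/p₁} ≤ PN ≤ min{1,(1−p₀)/p₁}.
  lower = (p₁ − p₀)/p₁ = 0.404 / 0.763 ≈ 0.5295
  upper = min{1, (1 − p₀)/p₁} = 0.641 / 0.763 ≈ 0.8401

0.529 ≤ PN ≤ 0.840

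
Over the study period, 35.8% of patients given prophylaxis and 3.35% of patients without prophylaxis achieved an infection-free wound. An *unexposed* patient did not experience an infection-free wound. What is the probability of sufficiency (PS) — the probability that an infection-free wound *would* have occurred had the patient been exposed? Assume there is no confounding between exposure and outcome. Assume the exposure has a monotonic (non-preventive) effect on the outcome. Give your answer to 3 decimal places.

p₁ = 0.358, p₀ = 0.0335.
Under exogeneity and monotonicity, PS = (p₁ − p₀) / (1 − p₀).
PS = (0.358 − 0.0335) / (1 − 0.0335) = 0.3245 / 0.9665 ≈ 0.3357

PS ≈ 0.336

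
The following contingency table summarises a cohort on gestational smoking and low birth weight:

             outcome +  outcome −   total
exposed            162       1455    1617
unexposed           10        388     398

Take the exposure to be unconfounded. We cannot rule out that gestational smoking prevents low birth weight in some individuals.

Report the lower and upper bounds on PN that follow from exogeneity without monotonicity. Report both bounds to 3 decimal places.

0.749 ≤ PN ≤ 1.000

p₁ = P(outcome | exposed) = 162/1617 = 0.10019
p₀ = P(outcome | unexposed) = 10/398 = 0.025126
Under exogeneity alone the bounds on PN are max{0,(p₁−p₀)/p₁} ≤ PN ≤ min{1,(1−p₀)/p₁}.
  lower = (p₁ − p₀)/p₁ = 0.07506 / 0.10019 ≈ 0.7492
  upper = min{1, (1 − p₀)/p₁} = 0.97487 / 0.10019 ≈ 9.7307 → capped at 1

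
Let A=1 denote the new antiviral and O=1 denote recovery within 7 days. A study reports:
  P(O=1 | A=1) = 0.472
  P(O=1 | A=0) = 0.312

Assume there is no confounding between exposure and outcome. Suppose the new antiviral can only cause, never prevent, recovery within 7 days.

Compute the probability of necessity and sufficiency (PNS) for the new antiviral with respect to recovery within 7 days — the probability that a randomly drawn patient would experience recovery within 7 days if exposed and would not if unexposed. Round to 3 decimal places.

PNS ≈ 0.160

Let p₁ = 0.472, p₀ = 0.312.
Under exogeneity and monotonicity, PNS = p₁ − p₀.
PNS = 0.472 − 0.312 = 0.16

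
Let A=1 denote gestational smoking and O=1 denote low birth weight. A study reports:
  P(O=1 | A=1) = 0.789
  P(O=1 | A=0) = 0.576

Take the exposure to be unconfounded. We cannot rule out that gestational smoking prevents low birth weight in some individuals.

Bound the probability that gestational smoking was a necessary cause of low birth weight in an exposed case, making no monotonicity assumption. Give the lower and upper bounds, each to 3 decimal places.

0.270 ≤ PN ≤ 0.537

Let p₁ = 0.789, p₀ = 0.576.
Under exogeneity alone the bounds on PN are max{0,(p₁−p₀)/p₁} ≤ PN ≤ min{1,(1−p₀)/p₁}.
  lower = (p₁ − p₀)/p₁ = 0.213 / 0.789 ≈ 0.2700
  upper = min{1, (1 − p₀)/p₁} = 0.424 / 0.789 ≈ 0.5374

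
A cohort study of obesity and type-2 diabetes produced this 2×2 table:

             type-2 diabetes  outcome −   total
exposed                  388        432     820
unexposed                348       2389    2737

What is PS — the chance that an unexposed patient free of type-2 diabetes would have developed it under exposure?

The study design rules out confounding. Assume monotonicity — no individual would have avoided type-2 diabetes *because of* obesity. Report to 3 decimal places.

p₁ = P(outcome | exposed) = 388/820 = 0.47317
p₀ = P(outcome | unexposed) = 348/2737 = 0.12715
Under exogeneity and monotonicity, PS = (p₁ − p₀) / (1 − p₀).
PS = (0.47317 − 0.12715) / (1 − 0.12715) = 0.34602 / 0.87285 ≈ 0.3964

PS ≈ 0.396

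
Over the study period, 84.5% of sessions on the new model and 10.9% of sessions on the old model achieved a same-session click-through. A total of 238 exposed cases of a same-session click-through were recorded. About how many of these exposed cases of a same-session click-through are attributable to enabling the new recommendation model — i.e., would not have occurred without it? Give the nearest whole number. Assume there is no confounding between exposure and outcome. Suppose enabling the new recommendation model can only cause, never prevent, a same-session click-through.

about 207 cases

p₁ = 0.845, p₀ = 0.109.
PN = (p₁ − p₀)/p₁ = (0.845 − 0.109) / 0.845 ≈ 0.87101.
Attributable cases ≈ PN × (exposed cases) = 0.87101 × 238 ≈ 207.30.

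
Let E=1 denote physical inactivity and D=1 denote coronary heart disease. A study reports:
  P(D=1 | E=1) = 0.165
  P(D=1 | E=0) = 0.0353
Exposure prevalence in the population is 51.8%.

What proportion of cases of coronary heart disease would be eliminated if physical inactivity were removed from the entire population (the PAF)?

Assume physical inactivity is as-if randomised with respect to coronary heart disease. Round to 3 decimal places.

Let p₁ = 0.165, p₀ = 0.0353.
Overall risk P(Y=1) = π·p₁ + (1−π)·p₀ = 0.518×0.165 + 0.482×0.0353 = 0.10248.
Under exogeneity, PAF = [P(Y=1) − p₀] / P(Y=1).
PAF = (0.10248 − 0.0353) / 0.10248 ≈ 0.6556

PAF ≈ 0.656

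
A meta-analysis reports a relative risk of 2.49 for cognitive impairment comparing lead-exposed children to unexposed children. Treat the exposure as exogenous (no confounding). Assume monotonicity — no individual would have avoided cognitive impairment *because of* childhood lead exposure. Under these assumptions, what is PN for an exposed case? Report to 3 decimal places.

Under exogeneity and monotonicity, PN = (RR − 1) / RR = 1 − 1/RR.
PN = (2.49 − 1) / 2.49 = 1.49 / 2.49 ≈ 0.5984

PN ≈ 0.598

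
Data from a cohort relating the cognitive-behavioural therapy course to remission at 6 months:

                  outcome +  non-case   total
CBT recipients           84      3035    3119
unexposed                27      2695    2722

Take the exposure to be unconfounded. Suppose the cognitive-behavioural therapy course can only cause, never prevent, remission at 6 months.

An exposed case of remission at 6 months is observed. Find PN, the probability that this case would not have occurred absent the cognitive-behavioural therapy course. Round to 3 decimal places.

PN ≈ 0.632

p₁ = P(outcome | exposed) = 84/3119 = 0.026932
p₀ = P(outcome | unexposed) = 27/2722 = 0.0099192
Under exogeneity and monotonicity, PN = (p₁ − p₀)/p₁.
PN = (0.026932 − 0.0099192) / 0.026932 ≈ 0.6317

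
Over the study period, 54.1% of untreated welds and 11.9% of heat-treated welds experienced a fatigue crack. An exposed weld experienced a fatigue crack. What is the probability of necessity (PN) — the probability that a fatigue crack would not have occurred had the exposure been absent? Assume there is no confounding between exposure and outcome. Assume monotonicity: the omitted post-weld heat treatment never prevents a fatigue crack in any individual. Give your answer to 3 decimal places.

PN ≈ 0.780

p₁ = 0.541, p₀ = 0.119.
Under exogeneity and monotonicity, PN = (p₁ − p₀) / p₁.
PN = (0.541 − 0.119) / 0.541 = 0.422 / 0.541 ≈ 0.7800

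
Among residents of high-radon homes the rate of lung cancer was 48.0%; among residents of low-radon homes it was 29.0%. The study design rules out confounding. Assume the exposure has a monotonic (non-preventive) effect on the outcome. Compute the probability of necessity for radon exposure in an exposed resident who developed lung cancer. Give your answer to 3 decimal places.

p₁ = 0.48, p₀ = 0.29.
Under exogeneity and monotonicity, PN = (p₁ − p₀) / p₁.
PN = (0.48 − 0.29) / 0.48 = 0.19 / 0.48 ≈ 0.3958

PN ≈ 0.396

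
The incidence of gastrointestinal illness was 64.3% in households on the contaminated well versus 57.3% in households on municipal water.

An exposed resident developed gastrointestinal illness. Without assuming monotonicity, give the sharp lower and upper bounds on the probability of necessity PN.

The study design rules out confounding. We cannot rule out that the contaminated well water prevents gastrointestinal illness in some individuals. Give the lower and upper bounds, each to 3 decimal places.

0.109 ≤ PN ≤ 0.664

p₁ = 0.643, p₀ = 0.573.
Under exogeneity alone the bounds on PN are max{0,(p₁−p₀)/p₁} ≤ PN ≤ min{1,(1−p₀)/p₁}.
  lower = (p₁ − p₀)/p₁ = 0.07 / 0.643 ≈ 0.1089
  upper = min{1, (1 − p₀)/p₁} = 0.427 / 0.643 ≈ 0.6641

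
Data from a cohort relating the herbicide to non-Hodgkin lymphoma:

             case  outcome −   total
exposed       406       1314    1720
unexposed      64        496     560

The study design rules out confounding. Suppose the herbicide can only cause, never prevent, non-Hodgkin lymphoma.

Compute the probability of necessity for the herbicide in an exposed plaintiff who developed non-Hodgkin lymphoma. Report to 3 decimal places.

PN ≈ 0.516

p₁ = P(outcome | exposed) = 406/1720 = 0.23605
p₀ = P(outcome | unexposed) = 64/560 = 0.11429
Under exogeneity and monotonicity, PN = (p₁ − p₀)/p₁.
PN = (0.23605 − 0.11429) / 0.23605 ≈ 0.5158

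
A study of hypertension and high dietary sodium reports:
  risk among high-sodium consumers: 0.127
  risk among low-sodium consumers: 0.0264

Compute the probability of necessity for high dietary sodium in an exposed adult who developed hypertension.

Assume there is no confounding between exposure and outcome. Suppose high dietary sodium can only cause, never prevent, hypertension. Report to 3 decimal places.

PN ≈ 0.792

Let p₁ = 0.127, p₀ = 0.0264.
Under exogeneity and monotonicity, PN = (p₁ − p₀) / p₁.
PN = (0.127 − 0.0264) / 0.127 = 0.1006 / 0.127 ≈ 0.7921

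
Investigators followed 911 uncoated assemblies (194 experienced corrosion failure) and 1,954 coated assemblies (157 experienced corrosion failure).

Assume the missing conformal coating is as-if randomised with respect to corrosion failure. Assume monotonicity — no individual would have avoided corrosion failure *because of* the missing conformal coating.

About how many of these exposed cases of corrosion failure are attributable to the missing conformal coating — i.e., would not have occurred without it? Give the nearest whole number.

about 121 cases

p₁ = P(outcome | exposed) = 194/911 = 0.21295
p₀ = P(outcome | unexposed) = 157/1954 = 0.080348
PN = (p₁ − p₀)/p₁ = (0.21295 − 0.080348) / 0.21295 ≈ 0.62270.
Attributable cases ≈ PN × (exposed cases) = 0.62270 × 194 ≈ 120.80.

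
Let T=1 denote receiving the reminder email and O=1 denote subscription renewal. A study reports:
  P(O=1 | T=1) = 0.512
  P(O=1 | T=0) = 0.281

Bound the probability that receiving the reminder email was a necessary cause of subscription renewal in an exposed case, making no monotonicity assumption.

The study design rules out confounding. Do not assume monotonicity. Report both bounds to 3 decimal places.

0.451 ≤ PN ≤ 1.000

Let p₁ = 0.512, p₀ = 0.281.
Under exogeneity alone the bounds on PN are max{0,(p₁−p₀)/p₁} ≤ PN ≤ min{1,(1−p₀)/p₁}.
  lower = (p₁ − p₀)/p₁ = 0.231 / 0.512 ≈ 0.4512
  upper = min{1, (1 − p₀)/p₁} = 0.719 / 0.512 ≈ 1.4043 → capped at 1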